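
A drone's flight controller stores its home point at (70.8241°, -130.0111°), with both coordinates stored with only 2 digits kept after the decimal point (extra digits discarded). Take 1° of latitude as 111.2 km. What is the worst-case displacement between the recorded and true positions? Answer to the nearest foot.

3840 feet

Truncating at 2 decimal places can drop up to a full unit in the last place, so each coordinate may be off by as much as 0.01°.
Latitude error → 0.01 × 111200 = 1112 m along the meridian.
Longitude error → 0.01 × 111200 × cos 70.8241° = 0.01 × 111200 × 0.3285 ≈ 365.258 m.
The two errors are perpendicular, so the maximum displacement is √(1112² + 365.258²) ≈ 1170.45 m.
In feet: 1170.45 m ÷ 0.3048 ≈ 3840.1 ft.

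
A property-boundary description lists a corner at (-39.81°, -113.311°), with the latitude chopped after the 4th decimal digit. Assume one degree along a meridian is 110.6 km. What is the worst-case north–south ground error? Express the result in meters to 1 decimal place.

11.1 meters

Truncating at 4 decimal places can drop up to a full unit in the last place, so the latitude may be off by as much as 0.0001°.
So the N–S error is at most 0.0001 × 110600 = 11.06 m.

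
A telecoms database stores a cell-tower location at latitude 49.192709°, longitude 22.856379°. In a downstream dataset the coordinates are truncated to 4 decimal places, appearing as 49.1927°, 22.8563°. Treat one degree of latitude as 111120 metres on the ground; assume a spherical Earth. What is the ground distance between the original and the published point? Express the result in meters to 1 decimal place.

5.8 meters

The latitude changed by +0.000009° and the longitude by +0.000079°.
North–south shift: 0.000009 × 111120 = 1.00008 m.
E–W at 49.1927°: 0.000079° × 111120 × cos 49.1927° = 0.000079 × 111120 × 0.6535 ≈ 5.73689 m.
Combined displacement = (1.00008² + 5.73689²)^½ ≈ 5.8234 m.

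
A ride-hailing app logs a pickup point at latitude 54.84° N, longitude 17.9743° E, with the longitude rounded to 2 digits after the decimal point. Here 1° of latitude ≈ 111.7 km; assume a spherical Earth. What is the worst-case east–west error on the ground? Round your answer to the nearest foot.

Rounding to 2 decimal places leaves the longitude within ±0.005° of the true value.
One degree of longitude at 54.84° is 111700 × cos 54.84° ≈ 111700 × 0.5759 = 64323.8 m.
East–west error: 0.005° × 64323.8 m/° ≈ 321.619 m.
In feet: 321.619 m ÷ 0.3048 ≈ 1055.2 ft.

1055 feet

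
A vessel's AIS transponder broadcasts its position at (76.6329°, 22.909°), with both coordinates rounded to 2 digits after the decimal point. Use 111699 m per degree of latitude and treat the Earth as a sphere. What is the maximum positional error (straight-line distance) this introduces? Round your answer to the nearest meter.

573 meters

Rounding to 2 decimal places leaves each coordinate within ±0.005° of the true value.
North–south component: 0.005° × 111699 = 558.495 m.
East–west component at 76.6329°: 0.005° × 111699 × cos 76.6329° ≈ 0.005 × 25823.6 ≈ 129.118 m.
Worst case both components are at the extreme and orthogonal: √(558.495² + 129.118²) ≈ 573.226 m.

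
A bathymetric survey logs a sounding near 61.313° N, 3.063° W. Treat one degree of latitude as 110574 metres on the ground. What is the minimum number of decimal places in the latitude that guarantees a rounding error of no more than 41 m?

One degree of latitude covers 110574 m.
N decimal places → at most half a unit in the last place, 0.5 × 10⁻ᴺ° = 110574/2 × 10⁻ᴺ m.
Need 0.5 × 110574 × 10⁻ᴺ ≤ 41 → 10⁻ᴺ ≤ 7.416e-04, so N ≥ 3.13.
So 4 decimal places suffice (5.53 m); 3 would allow up to 55.3 m.

4 decimal places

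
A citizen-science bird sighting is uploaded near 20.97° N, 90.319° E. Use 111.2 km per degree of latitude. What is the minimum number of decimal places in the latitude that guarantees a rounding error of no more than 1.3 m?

One degree of latitude covers 111200 m.
With N decimal places the half-ulp bound is 0.5·10⁻ᴺ°, or 0.5·10⁻ᴺ × 111200 m on the ground.
Setting 55600 × 10⁻ᴺ ≤ 1.3 gives 10ᴺ ≥ 4.277e+04, i.e. N ≥ 4.63.
So 5 decimal places suffice (0.556 m); 4 would allow up to 5.56 m.

5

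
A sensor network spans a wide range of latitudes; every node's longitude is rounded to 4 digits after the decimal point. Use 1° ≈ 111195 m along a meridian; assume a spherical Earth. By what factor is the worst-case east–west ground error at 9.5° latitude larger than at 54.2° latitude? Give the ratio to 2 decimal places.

Rounding to 4 decimal places leaves the longitude within ±5e-05° of the true value.
Error at 9.5° = 5e-05° × 111195 × cos 9.5° ≈ 5.5598 × 0.9863 = 5.4835 m.
Error at 54.2° = 5e-05° × 111195 × cos 54.2° ≈ 5.5598 × 0.5850 = 3.2522 m.
Ratio: 5.4835 / 3.2522 = cos 9.5° / cos 54.2° ≈ 1.6861.

1.69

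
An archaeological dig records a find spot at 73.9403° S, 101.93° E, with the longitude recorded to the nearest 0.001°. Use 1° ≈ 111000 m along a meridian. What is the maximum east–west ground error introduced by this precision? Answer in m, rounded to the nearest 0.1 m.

Rounding to 3 decimal places leaves the longitude within ±0.0005° of the true value.
Parallels shrink by cos φ, so at 73.9403° a degree of longitude is 111000 × 0.2766 ≈ 30706.9 m.
So at most 0.0005° × 30706.9 ≈ 15.3535 m east–west.

15.4 m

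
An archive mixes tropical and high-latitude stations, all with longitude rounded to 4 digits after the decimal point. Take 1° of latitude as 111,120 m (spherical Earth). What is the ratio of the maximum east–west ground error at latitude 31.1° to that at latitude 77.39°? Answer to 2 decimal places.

3.92

Rounding to 4 decimal places leaves the longitude within ±5e-05° of the true value.
Error at 31.1° = 5e-05° × 111120 × cos 31.1° ≈ 5.556 × 0.8563 = 4.7574 m.
At 77.39°: 5e-05° × 111120 × cos 77.39° = 5e-05 × 111120 × 0.2183 ≈ 1.213 m.
Ratio: 4.7574 / 1.213 = cos 31.1° / cos 77.39° ≈ 3.9222.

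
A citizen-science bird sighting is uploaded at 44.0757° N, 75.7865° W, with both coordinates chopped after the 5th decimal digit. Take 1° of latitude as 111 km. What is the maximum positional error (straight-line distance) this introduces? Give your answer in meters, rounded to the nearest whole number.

Truncating at 5 decimal places can drop up to a full unit in the last place, so each coordinate may be off by as much as 1e-05°.
Latitude error → 1e-05 × 111000 = 1.11 m along the meridian.
E–W at 44.0757°: 1e-05° × 111000 × cos 44.0757° = 1e-05 × 111000 × 0.7184 ≈ 0.797448 m.
Worst case both components are at the extreme and orthogonal: √(1.11² + 0.797448²) ≈ 1.36676 m.

1 meters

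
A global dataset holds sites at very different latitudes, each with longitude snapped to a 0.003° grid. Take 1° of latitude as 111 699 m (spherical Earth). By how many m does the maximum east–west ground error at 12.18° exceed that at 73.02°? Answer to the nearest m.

115 m

With a 0.003° grid the true value lies within half a step, ±0.003°/2 = ±0.0015°, of the stored one.
At 12.18°: 0.0015° × 111699 × cos 12.18° = 0.0015 × 111699 × 0.9775 ≈ 163.78 m.
Error at 73.02° = 0.0015° × 111699 × cos 73.02° ≈ 167.55 × 0.2920 = 48.931 m.
Difference: 163.78 − 48.931 = 114.85 m.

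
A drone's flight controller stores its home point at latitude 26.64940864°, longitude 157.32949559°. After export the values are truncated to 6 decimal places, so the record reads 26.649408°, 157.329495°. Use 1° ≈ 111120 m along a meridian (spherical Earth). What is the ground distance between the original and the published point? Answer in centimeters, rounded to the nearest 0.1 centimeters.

Δlat = 26.64940864 − 26.649408 = +0.00000064°; Δlon = 157.32949559 − 157.329495 = +0.00000059°.
North–south shift: 0.00000064 × 111120 = 0.0711168 m.
E–W at 26.6494°: 0.00000059° × 111120 × cos 26.6494° = 0.00000059 × 111120 × 0.8938 ≈ 0.0585961 m.
Hypotenuse of the two orthogonal shifts: √(0.0711168² + 0.0585961²) = 0.0921472 m.
That is 0.0921472 m = 9.2147 cm.

9.2 centimeters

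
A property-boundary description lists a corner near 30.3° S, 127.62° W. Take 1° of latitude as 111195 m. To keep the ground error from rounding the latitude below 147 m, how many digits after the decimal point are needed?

3

One degree of latitude covers 111195 m.
N decimal places → at most half a unit in the last place, 0.5 × 10⁻ᴺ° = 111195/2 × 10⁻ᴺ m.
Setting 55597.5 × 10⁻ᴺ ≤ 147 gives 10ᴺ ≥ 378.2, i.e. N ≥ 2.58.
So 3 decimal places suffice (55.6 m); 2 would allow up to 556 m.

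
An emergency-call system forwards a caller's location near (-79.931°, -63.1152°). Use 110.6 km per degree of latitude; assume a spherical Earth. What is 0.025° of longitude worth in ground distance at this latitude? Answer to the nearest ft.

1586 ft

One degree of longitude here spans 110600 × cos 79.931° = 110600 × 0.1748 ≈ 19336.6 m; 0.025° of that is 483.416 m.
In feet: 483.416 m ÷ 0.3048 ≈ 1586 ft.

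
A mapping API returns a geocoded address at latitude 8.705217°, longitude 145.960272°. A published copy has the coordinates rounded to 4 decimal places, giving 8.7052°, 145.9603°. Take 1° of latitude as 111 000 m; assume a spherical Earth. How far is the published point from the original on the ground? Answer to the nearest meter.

4 meters

The latitude changed by +0.000017° and the longitude by -0.000028°.
North–south shift: 0.000017 × 111000 = 1.887 m.
East–west at this latitude: -0.000028° × 111000 × cos 8.7052° ≈ -0.000028 × 109721 = -3.0722 m.
Combined displacement = (1.887² + 3.0722²)^½ ≈ 3.60543 m.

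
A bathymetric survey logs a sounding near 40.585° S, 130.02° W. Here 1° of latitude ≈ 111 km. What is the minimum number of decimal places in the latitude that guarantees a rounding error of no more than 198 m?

One degree of latitude covers 111000 m.
With N decimal places the half-ulp bound is 0.5·10⁻ᴺ°, or 0.5·10⁻ᴺ × 111000 m on the ground.
Setting 55500 × 10⁻ᴺ ≤ 198 gives 10ᴺ ≥ 280.3, i.e. N ≥ 2.45.
At 2 places the error can reach 555 m, but 3 places keeps it to 55.5 m.

3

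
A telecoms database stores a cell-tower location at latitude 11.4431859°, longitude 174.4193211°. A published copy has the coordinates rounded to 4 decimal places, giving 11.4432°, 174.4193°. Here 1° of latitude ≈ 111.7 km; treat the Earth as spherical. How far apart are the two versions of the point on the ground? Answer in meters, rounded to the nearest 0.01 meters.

The latitude changed by -0.0000141° and the longitude by +0.0000211°.
N–S: -0.0000141° × 111700 m/° = -1.57497 m.
E–W at 11.4432°: 0.0000211° × 111700 × cos 11.4432° = 0.0000211 × 111700 × 0.9801 ≈ 2.31002 m.
Distance: √(1.57497² + 2.31002²) ≈ 2.79584 m.

2.80 meters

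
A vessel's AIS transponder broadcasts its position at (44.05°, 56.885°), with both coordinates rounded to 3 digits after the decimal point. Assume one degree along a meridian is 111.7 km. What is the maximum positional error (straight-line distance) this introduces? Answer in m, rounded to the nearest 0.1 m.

Rounding to 3 decimal places leaves each coordinate within ±0.0005° of the true value.
Latitude error → 0.0005 × 111700 = 55.85 m along the meridian.
E–W at 44.05°: 0.0005° × 111700 × cos 44.05° = 0.0005 × 111700 × 0.7187 ≈ 40.1413 m.
The two errors are perpendicular, so the maximum displacement is √(55.85² + 40.1413²) ≈ 68.7789 m.

68.8 m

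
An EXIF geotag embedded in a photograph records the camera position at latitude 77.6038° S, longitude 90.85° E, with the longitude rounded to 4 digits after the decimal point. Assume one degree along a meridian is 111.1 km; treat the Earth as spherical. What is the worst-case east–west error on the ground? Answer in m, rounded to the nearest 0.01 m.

Rounding to 4 decimal places leaves the longitude within ±5e-05° of the true value.
Parallels shrink by cos φ, so at 77.6038° a degree of longitude is 111100 × 0.2147 ≈ 23849.9 m.
So at most 5e-05° × 23849.9 ≈ 1.19249 m east–west.

1.19 m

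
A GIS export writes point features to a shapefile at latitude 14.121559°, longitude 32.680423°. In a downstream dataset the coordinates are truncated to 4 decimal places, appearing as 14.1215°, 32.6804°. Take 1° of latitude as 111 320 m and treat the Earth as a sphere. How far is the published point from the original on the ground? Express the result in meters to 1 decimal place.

7.0 meters

Δlat = 14.121559 − 14.1215 = +0.000059°; Δlon = 32.680423 − 32.6804 = +0.000023°.
North–south shift: 0.000059 × 111320 = 6.56788 m.
E–W at 14.1215°: 0.000023° × 111320 × cos 14.1215° = 0.000023 × 111320 × 0.9698 ≈ 2.48299 m.
Combined displacement = (6.56788² + 2.48299²)^½ ≈ 7.02156 m.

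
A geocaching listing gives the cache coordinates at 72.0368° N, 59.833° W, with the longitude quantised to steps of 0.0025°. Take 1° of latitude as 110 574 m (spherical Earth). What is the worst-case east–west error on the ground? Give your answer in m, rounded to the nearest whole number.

43 m

With a 0.0025° grid the true value lies within half a step, ±0.0025°/2 = ±0.00125°, of the stored one.
One degree of longitude at 72.0368° is 110574 × cos 72.0368° ≈ 110574 × 0.3084 = 34101.7 m.
Maximum E–W displacement: 0.00125 × 34101.7 = 42.6271 m.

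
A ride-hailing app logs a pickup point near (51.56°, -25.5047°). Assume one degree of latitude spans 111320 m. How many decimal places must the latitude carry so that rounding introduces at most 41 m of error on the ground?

One degree of latitude covers 111320 m.
N decimal places → at most half a unit in the last place, 0.5 × 10⁻ᴺ° = 111320/2 × 10⁻ᴺ m.
Setting 55660 × 10⁻ᴺ ≤ 41 gives 10ᴺ ≥ 1358, i.e. N ≥ 3.13.
N = 3 would give 55.7 m (too coarse); N = 4 gives 5.57 m ≤ 41 m.

4 decimal places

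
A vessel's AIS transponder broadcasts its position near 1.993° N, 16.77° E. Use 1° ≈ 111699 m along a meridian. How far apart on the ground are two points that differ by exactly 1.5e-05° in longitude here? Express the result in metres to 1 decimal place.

1.7 metres

1.5e-05° of longitude at 1.993° is 1.5e-05 × 111699 × cos 1.993° ≈ 1.5e-05 × 111631 = 1.67447 m.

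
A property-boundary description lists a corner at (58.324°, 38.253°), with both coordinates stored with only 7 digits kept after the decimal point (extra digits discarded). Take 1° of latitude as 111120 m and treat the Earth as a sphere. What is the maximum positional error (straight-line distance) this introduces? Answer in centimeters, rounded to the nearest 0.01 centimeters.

Truncating at 7 decimal places can drop up to a full unit in the last place, so each coordinate may be off by as much as 1e-07°.
N–S: 1e-07° × 111120 m/° = 0.011112 m.
Longitude error → 1e-07 × 111120 × cos 58.324° = 1e-07 × 111120 × 0.5251 ≈ 0.00583508 m.
Combining orthogonally: (0.011112² + 0.00583508²)^½ ≈ 0.0125509 m.
That is 0.0125509 m = 1.2551 cm.

1.26 centimeters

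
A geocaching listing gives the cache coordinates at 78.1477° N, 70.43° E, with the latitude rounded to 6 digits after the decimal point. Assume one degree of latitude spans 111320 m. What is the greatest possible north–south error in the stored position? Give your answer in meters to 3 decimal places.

0.056 meters

Rounding to 6 decimal places leaves the latitude within ±5e-07° of the true value.
North–south distance: 5e-07° × 111320 m/° = 0.05566 m.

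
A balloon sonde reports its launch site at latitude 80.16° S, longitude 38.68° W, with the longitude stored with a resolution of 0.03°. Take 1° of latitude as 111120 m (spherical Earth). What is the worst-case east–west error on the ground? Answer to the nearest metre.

With a 0.03° grid the true value lies within half a step, ±0.03°/2 = ±0.015°, of the stored one.
Parallels shrink by cos φ, so at 80.16° a degree of longitude is 111120 × 0.1709 ≈ 18990.1 m.
Maximum E–W displacement: 0.015 × 18990.1 = 284.852 m.

285 metres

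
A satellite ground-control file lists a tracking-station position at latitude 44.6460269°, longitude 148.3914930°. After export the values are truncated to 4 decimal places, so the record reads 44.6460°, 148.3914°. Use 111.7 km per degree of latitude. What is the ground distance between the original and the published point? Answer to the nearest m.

Δlat = 44.6460269 − 44.6460 = +0.0000269°; Δlon = 148.3914930 − 148.3914 = +0.0000930°.
N–S: 0.0000269° × 111700 m/° = 3.00473 m.
East–west at this latitude: 0.0000930° × 111700 × cos 44.646° ≈ 0.0000930 × 79470.3 = 7.39074 m.
Combined displacement = (3.00473² + 7.39074²)^½ ≈ 7.97818 m.

8 m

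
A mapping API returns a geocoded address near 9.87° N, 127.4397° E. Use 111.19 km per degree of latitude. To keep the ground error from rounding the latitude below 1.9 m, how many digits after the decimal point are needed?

5 decimal places

One degree of latitude covers 111190 m.
With N decimal places the half-ulp bound is 0.5·10⁻ᴺ°, or 0.5·10⁻ᴺ × 111190 m on the ground.
Need 0.5 × 111190 × 10⁻ᴺ ≤ 1.9 → 10⁻ᴺ ≤ 3.418e-05, so N ≥ 4.47.
At 4 places the error can reach 5.56 m, but 5 places keeps it to 0.556 m.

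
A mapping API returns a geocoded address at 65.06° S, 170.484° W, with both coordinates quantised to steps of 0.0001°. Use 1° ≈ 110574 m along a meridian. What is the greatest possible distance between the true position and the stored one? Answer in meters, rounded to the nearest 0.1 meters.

6.0 meters

With a 0.0001° grid the true value lies within half a step, ±0.0001°/2 = ±5e-05°, of the stored one.
Latitude error → 5e-05 × 110574 = 5.5287 m along the meridian.
Longitude error → 5e-05 × 110574 × cos 65.06° = 5e-05 × 110574 × 0.4217 ≈ 2.33128 m.
Worst case both components are at the extreme and orthogonal: √(5.5287² + 2.33128²) ≈ 6.00012 m.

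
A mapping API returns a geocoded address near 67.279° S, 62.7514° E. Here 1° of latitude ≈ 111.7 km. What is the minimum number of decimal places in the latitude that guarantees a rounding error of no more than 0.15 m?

6 decimal places

One degree of latitude covers 111700 m.
Rounding to N decimal places gives at most 0.5 × 10⁻ᴺ degrees of error, i.e. 0.5 × 10⁻ᴺ × 111700 m.
Setting 55850 × 10⁻ᴺ ≤ 0.15 gives 10ᴺ ≥ 3.723e+05, i.e. N ≥ 5.57.
At 5 places the error can reach 0.558 m, but 6 places keeps it to 0.0558 m.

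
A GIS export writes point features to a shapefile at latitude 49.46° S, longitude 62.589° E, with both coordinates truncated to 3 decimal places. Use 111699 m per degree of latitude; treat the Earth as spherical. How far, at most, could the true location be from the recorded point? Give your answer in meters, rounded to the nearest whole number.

133 meters

Truncating at 3 decimal places can drop up to a full unit in the last place, so each coordinate may be off by as much as 0.001°.
N–S: 0.001° × 111699 m/° = 111.699 m.
Longitude error → 0.001 × 111699 × cos 49.46° = 0.001 × 111699 × 0.6500 ≈ 72.602 m.
Worst case both components are at the extreme and orthogonal: √(111.699² + 72.602²) ≈ 133.221 m.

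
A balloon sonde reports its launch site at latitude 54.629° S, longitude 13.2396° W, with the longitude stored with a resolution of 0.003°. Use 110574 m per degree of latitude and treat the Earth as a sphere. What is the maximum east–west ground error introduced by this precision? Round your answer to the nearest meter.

96 meters

With a 0.003° grid the true value lies within half a step, ±0.003°/2 = ±0.0015°, of the stored one.
One degree of longitude at 54.629° is 110574 × cos 54.629° ≈ 110574 × 0.5789 = 64007.8 m.
Maximum E–W displacement: 0.0015 × 64007.8 = 96.0117 m.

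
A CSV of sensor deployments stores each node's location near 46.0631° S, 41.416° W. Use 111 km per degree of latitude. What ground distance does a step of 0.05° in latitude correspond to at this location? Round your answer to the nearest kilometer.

0.05° × 111000 m/° = 5550 m.
That is 5550 m = 5.55 km.

6 kilometers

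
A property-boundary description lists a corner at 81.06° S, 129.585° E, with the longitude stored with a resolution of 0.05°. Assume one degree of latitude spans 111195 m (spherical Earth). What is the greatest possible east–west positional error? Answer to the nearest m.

With a 0.05° grid the true value lies within half a step, ±0.05°/2 = ±0.025°, of the stored one.
At latitude 81.06° a degree of longitude spans 111195 m × cos 81.06° = 111195 × 0.1554 ≈ 17279.7 m.
East–west error: 0.025° × 17279.7 m/° ≈ 431.993 m.

432 m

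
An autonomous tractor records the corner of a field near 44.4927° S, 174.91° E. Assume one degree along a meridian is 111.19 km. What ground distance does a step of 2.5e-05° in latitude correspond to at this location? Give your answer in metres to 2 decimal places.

Along a meridian 2.5e-05° is 2.5e-05 × 111190 = 2.77975 m.

2.78 metres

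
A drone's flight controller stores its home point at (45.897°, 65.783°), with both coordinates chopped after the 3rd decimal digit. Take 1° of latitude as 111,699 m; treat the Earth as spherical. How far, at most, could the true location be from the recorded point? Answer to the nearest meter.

Truncating at 3 decimal places can drop up to a full unit in the last place, so each coordinate may be off by as much as 0.001°.
North–south component: 0.001° × 111699 = 111.699 m.
Longitude error → 0.001 × 111699 × cos 45.897° = 0.001 × 111699 × 0.6960 ≈ 77.737 m.
Combining orthogonally: (111.699² + 77.737²)^½ ≈ 136.087 m.

136 meters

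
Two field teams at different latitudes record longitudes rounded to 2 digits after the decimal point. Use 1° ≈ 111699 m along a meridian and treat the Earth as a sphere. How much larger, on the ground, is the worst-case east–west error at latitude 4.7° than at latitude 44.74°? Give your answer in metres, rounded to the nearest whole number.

160 metres

Rounding to 2 decimal places leaves the longitude within ±0.005° of the true value.
Error at 4.7° = 0.005° × 111699 × cos 4.7° ≈ 558.5 × 0.9966 = 556.62 m.
Error at 44.74° = 0.005° × 111699 × cos 44.74° ≈ 558.5 × 0.7103 = 396.7 m.
Difference: 556.62 − 396.7 = 159.91 m.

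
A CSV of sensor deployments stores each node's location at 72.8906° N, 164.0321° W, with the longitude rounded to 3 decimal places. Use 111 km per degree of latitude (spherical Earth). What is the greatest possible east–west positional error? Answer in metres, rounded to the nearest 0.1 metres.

Rounding to 3 decimal places leaves the longitude within ±0.0005° of the true value.
At latitude 72.8906° a degree of longitude spans 111000 m × cos 72.8906° = 111000 × 0.2942 ≈ 32655.9 m.
Maximum E–W displacement: 0.0005 × 32655.9 = 16.3279 m.

16.3 metres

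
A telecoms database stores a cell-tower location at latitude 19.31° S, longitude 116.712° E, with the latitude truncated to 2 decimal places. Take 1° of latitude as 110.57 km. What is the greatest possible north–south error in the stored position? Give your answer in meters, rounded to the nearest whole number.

Truncating at 2 decimal places can drop up to a full unit in the last place, so the latitude may be off by as much as 0.01°.
Along the meridian that is 0.01° × 110570 m/° = 1105.7 m.

1106 meters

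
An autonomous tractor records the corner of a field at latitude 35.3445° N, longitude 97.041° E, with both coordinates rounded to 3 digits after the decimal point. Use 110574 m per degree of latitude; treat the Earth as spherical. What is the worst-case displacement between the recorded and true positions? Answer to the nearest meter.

Rounding to 3 decimal places leaves each coordinate within ±0.0005° of the true value.
Latitude error → 0.0005 × 110574 = 55.287 m along the meridian.
E–W at 35.3445°: 0.0005° × 110574 × cos 35.3445° = 0.0005 × 110574 × 0.8157 ≈ 45.097 m.
Combining orthogonally: (55.287² + 45.097²)^½ ≈ 71.347 m.

71 meters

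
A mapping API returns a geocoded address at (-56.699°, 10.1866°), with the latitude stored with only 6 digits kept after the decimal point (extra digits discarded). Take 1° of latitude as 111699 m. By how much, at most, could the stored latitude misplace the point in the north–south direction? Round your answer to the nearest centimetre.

Truncating at 6 decimal places can drop up to a full unit in the last place, so the latitude may be off by as much as 1e-06°.
So the N–S error is at most 1e-06 × 111699 = 0.111699 m.
That is 0.111699 m = 11.17 cm.

11 centimetres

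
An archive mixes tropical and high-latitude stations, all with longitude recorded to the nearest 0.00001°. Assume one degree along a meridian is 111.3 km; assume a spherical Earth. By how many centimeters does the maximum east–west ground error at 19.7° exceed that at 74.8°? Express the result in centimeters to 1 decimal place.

37.8 centimeters

Rounding to 5 decimal places leaves the longitude within ±5e-06° of the true value.
Error at 19.7° = 5e-06° × 111300 × cos 19.7° ≈ 0.5565 × 0.9415 = 0.52393 m.
Error at 74.8° = 5e-06° × 111300 × cos 74.8° ≈ 0.5565 × 0.2622 = 0.14591 m.
Difference: 0.52393 − 0.14591 = 0.37802 m.
That is 0.37802 m = 37.802 cm.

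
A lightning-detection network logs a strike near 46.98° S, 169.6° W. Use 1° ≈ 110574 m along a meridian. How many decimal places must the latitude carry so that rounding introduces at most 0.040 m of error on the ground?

7 decimal places

One degree of latitude covers 110574 m.
N decimal places → at most half a unit in the last place, 0.5 × 10⁻ᴺ° = 110574/2 × 10⁻ᴺ m.
Need 0.5 × 110574 × 10⁻ᴺ ≤ 0.040 → 10⁻ᴺ ≤ 7.235e-07, so N ≥ 6.14.
At 6 places the error can reach 0.0553 m, but 7 places keeps it to 0.00553 m.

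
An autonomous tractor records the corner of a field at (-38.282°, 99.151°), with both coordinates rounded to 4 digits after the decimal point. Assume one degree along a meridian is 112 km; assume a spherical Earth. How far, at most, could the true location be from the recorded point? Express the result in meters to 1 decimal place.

7.1 meters

Rounding to 4 decimal places leaves each coordinate within ±5e-05° of the true value.
N–S: 5e-05° × 112000 m/° = 5.6 m.
Longitude error → 5e-05 × 112000 × cos 38.282° = 5e-05 × 112000 × 0.7850 ≈ 4.39584 m.
Combining orthogonally: (5.6² + 4.39584²)^½ ≈ 7.11923 m.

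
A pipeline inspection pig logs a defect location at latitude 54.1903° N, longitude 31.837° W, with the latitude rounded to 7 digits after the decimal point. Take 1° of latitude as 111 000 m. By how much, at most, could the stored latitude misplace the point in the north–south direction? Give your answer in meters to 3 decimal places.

0.006 meters

Rounding to 7 decimal places leaves the latitude within ±5e-08° of the true value.
North–south distance: 5e-08° × 111000 m/° = 0.00555 m.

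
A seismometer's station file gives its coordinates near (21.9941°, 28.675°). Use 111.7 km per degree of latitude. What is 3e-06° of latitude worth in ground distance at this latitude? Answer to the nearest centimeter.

34 centimeters

3e-06° × 111700 m/° = 0.3351 m.
That is 0.3351 m = 33.51 cm.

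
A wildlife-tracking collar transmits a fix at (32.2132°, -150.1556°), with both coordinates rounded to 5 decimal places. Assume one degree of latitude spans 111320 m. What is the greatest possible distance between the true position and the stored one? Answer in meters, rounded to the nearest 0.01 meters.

0.73 meters

Rounding to 5 decimal places leaves each coordinate within ±5e-06° of the true value.
N–S: 5e-06° × 111320 m/° = 0.5566 m.
East–west component at 32.2132°: 5e-06° × 111320 × cos 32.2132° ≈ 5e-06 × 94184.6 ≈ 0.470923 m.
The two errors are perpendicular, so the maximum displacement is √(0.5566² + 0.470923²) ≈ 0.72909 m.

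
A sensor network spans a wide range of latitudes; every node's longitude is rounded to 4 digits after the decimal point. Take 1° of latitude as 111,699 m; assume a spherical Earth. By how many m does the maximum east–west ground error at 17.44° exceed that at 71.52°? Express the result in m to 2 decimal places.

3.56 m

Rounding to 4 decimal places leaves the longitude within ±5e-05° of the true value.
At 17.44°: 5e-05° × 111699 × cos 17.44° = 5e-05 × 111699 × 0.9540 ≈ 5.3282 m.
Error at 71.52° = 5e-05° × 111699 × cos 71.52° ≈ 5.585 × 0.3170 = 1.7703 m.
So the lower-latitude error exceeds the higher by 5.3282 − 1.7703 = 3.5579 m.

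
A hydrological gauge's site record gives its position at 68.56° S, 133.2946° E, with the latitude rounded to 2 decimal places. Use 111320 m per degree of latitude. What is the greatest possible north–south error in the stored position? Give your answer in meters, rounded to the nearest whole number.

Rounding to 2 decimal places leaves the latitude within ±0.005° of the true value.
Along the meridian that is 0.005° × 111320 m/° = 556.6 m.

557 meters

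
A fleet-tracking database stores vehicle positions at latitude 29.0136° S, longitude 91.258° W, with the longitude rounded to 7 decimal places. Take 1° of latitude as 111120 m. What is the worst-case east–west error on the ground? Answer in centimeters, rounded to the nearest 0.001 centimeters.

Rounding to 7 decimal places leaves the longitude within ±5e-08° of the true value.
At latitude 29.0136° a degree of longitude spans 111120 m × cos 29.0136° = 111120 × 0.8745 ≈ 97175 m.
So at most 5e-08° × 97175 ≈ 0.00485875 m east–west.
That is 0.00485875 m = 0.48587 cm.

0.486 centimeters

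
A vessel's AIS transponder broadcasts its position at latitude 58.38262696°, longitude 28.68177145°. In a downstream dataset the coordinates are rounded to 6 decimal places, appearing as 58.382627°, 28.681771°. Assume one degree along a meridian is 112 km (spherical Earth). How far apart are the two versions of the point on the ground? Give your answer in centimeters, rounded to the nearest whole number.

The latitude changed by -0.00000004° and the longitude by +0.00000045°.
North–south shift: -0.00000004 × 112000 = -0.00448 m.
East–west at this latitude: 0.00000045° × 112000 × cos 58.3826° ≈ 0.00000045 × 58715.3 = 0.0264219 m.
Distance: √(0.00448² + 0.0264219²) ≈ 0.026799 m.
That is 0.026799 m = 2.6799 cm.

3 centimeters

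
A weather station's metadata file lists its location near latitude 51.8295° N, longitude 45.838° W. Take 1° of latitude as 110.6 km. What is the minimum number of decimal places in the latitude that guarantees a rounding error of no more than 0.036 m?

One degree of latitude covers 110600 m.
Rounding to N decimal places gives at most 0.5 × 10⁻ᴺ degrees of error, i.e. 0.5 × 10⁻ᴺ × 110600 m.
Need 0.5 × 110600 × 10⁻ᴺ ≤ 0.036 → 10⁻ᴺ ≤ 6.510e-07, so N ≥ 6.19.
N = 6 would give 0.0553 m (too coarse); N = 7 gives 0.00553 m ≤ 0.036 m.

7 decimal places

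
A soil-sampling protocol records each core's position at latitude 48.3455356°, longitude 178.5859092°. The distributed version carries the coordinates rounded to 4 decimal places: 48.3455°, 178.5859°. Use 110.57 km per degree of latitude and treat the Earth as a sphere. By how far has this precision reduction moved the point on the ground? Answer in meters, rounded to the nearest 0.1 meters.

4.0 meters

Δlat = 48.3455356 − 48.3455 = +0.0000356°; Δlon = 178.5859092 − 178.5859 = +0.0000092°.
North–south shift: 0.0000356 × 110570 = 3.93629 m.
E–W at 48.3455°: 0.0000092° × 110570 × cos 48.3455° = 0.0000092 × 110570 × 0.6646 ≈ 0.676098 m.
Hypotenuse of the two orthogonal shifts: √(3.93629² + 0.676098²) = 3.99393 m.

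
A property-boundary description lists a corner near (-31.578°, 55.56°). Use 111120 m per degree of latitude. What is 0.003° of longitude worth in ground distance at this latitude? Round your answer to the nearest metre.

284 metres

At 31.578° a degree of longitude is 111120 × cos 31.578° ≈ 94666.2 m, so 0.003° corresponds to 283.999 m.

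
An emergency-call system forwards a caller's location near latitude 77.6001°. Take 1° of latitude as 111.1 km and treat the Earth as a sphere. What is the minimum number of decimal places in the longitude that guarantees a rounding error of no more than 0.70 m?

At 77.6001° one degree of longitude covers 111100 × cos 77.6001° ≈ 111100 × 0.2147 ≈ 23856.9 m.
Rounding to N decimal places gives at most 0.5 × 10⁻ᴺ degrees of error, i.e. 0.5 × 10⁻ᴺ × 23856.9 m.
Setting 11928.5 × 10⁻ᴺ ≤ 0.70 gives 10ᴺ ≥ 1.704e+04, i.e. N ≥ 4.23.
At 4 places the error can reach 1.19 m, but 5 places keeps it to 0.119 m.

5 decimal places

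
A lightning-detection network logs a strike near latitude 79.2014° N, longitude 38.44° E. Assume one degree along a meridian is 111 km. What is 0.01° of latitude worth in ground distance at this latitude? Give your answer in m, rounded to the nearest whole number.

Along a meridian 0.01° is 0.01 × 111000 = 1110 m.

1110 m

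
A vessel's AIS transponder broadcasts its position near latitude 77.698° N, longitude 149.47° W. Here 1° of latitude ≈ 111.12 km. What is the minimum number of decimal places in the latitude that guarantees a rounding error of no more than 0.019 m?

One degree of latitude covers 111120 m.
N decimal places → at most half a unit in the last place, 0.5 × 10⁻ᴺ° = 111120/2 × 10⁻ᴺ m.
Setting 55560 × 10⁻ᴺ ≤ 0.019 gives 10ᴺ ≥ 2.924e+06, i.e. N ≥ 6.47.
At 6 places the error can reach 0.0556 m, but 7 places keeps it to 0.00556 m.

7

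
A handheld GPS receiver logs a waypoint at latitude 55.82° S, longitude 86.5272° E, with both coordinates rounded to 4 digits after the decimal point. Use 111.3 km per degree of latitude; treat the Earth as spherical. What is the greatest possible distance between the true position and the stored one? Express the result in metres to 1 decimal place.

Rounding to 4 decimal places leaves each coordinate within ±5e-05° of the true value.
North–south component: 5e-05° × 111300 = 5.565 m.
E–W at 55.82°: 5e-05° × 111300 × cos 55.82° = 5e-05 × 111300 × 0.5618 ≈ 3.12639 m.
Combining orthogonally: (5.565² + 3.12639²)^½ ≈ 6.38307 m.

6.4 metres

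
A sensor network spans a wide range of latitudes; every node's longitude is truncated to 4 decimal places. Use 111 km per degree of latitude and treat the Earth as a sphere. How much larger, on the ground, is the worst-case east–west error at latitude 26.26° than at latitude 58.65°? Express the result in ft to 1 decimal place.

13.7 ft

Truncating at 4 decimal places can drop up to a full unit in the last place, so the longitude may be off by as much as 0.0001°.
At 26.26°: 0.0001° × 111000 × cos 26.26° = 0.0001 × 111000 × 0.8968 ≈ 9.9544 m.
At 58.65°: 0.0001° × 111000 × cos 58.65° = 0.0001 × 111000 × 0.5203 ≈ 5.7749 m.
So the lower-latitude error exceeds the higher by 9.9544 − 5.7749 = 4.1795 m.
Converting: 4.17949 m × 3.2808 ft/m ≈ 13.712 ft.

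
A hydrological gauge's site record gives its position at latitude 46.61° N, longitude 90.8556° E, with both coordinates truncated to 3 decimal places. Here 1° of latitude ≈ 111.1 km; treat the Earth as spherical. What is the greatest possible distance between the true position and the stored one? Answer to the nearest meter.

Truncating at 3 decimal places can drop up to a full unit in the last place, so each coordinate may be off by as much as 0.001°.
N–S: 0.001° × 111100 m/° = 111.1 m.
East–west component at 46.61°: 0.001° × 111100 × cos 46.61° ≈ 0.001 × 76321.3 ≈ 76.3213 m.
Worst case both components are at the extreme and orthogonal: √(111.1² + 76.3213²) ≈ 134.789 m.

135 meters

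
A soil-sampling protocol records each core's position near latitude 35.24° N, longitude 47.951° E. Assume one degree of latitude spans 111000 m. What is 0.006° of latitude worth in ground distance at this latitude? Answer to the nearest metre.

666 metres

Along a meridian 0.006° is 0.006 × 111000 = 666 m.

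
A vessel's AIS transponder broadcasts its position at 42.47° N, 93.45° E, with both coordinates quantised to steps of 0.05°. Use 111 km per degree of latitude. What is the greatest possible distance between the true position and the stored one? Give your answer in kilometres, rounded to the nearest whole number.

3 kilometres

With a 0.05° grid the true value lies within half a step, ±0.05°/2 = ±0.025°, of the stored one.
Latitude error → 0.025 × 111000 = 2775 m along the meridian.
East–west component at 42.47°: 0.025° × 111000 × cos 42.47° ≈ 0.025 × 81877 ≈ 2046.93 m.
Combining orthogonally: (2775² + 2046.93²)^½ ≈ 3448.26 m.
That is 3448.26 m = 3.4483 km.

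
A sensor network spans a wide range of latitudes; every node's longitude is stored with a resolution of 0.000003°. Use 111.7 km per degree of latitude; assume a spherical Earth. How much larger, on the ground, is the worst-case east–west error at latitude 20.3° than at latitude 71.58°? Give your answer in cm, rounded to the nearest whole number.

With a 0.000003° grid the true value lies within half a step, ±0.000003°/2 = ±1.5e-06°, of the stored one.
Error at 20.3° = 1.5e-06° × 111700 × cos 20.3° ≈ 0.16755 × 0.9379 = 0.15714 m.
Error at 71.58° = 1.5e-06° × 111700 × cos 71.58° ≈ 0.16755 × 0.3160 = 0.052942 m.
So the lower-latitude error exceeds the higher by 0.15714 − 0.052942 = 0.1042 m.
That is 0.104201 m = 10.42 cm.

10 cm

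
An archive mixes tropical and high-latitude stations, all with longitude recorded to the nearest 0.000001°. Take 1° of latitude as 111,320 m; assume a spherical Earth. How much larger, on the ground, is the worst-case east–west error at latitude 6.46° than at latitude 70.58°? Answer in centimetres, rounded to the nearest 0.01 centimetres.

Rounding to 6 decimal places leaves the longitude within ±5e-07° of the true value.
Error at 6.46° = 5e-07° × 111320 × cos 6.46° ≈ 0.05566 × 0.9937 = 0.055307 m.
Error at 70.58° = 5e-07° × 111320 × cos 70.58° ≈ 0.05566 × 0.3325 = 0.018506 m.
Difference: 0.055307 − 0.018506 = 0.0368 m.
That is 0.0368002 m = 3.68 cm.

3.68 centimetres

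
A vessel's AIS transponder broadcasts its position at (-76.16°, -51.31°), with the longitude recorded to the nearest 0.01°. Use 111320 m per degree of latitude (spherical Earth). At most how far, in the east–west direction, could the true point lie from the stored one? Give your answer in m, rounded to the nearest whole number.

133 m

Rounding to 2 decimal places leaves the longitude within ±0.005° of the true value.
One degree of longitude at 76.16° is 111320 × cos 76.16° ≈ 111320 × 0.2392 = 26629 m.
Maximum E–W displacement: 0.005 × 26629 = 133.145 m.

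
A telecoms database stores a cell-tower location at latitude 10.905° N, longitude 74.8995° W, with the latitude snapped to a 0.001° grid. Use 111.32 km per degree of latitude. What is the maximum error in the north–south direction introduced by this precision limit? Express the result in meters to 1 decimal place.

With a 0.001° grid the true value lies within half a step, ±0.001°/2 = ±0.0005°, of the stored one.
So the N–S error is at most 0.0005 × 111320 = 55.66 m.

55.7 meters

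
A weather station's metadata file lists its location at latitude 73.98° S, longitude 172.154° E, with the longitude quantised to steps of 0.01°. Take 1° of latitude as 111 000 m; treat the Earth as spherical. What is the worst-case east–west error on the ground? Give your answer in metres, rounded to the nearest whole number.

With a 0.01° grid the true value lies within half a step, ±0.01°/2 = ±0.005°, of the stored one.
One degree of longitude at 73.98° is 111000 × cos 73.98° ≈ 111000 × 0.2760 = 30633 m.
East–west error: 0.005° × 30633 m/° ≈ 153.165 m.

153 metres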